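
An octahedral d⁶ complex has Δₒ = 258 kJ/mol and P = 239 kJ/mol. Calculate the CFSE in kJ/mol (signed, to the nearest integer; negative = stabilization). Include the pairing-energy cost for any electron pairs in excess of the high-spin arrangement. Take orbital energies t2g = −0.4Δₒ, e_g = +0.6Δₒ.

-141

Δₒ > P, so pairing is preferred: the ground state is low-spin.
That gives t2g^6 e_g^0.
Orbital CFSE = -2.4Δₒ = -2.4 × 258 = -619 kJ/mol.
Excess pairs vs high-spin: 3 − 1 = 2; pairing cost = +478 kJ/mol.
Net CFSE = -619 + 478 = -141 kJ/mol.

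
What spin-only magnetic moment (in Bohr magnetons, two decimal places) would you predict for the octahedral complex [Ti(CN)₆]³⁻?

Each CN⁻ contributes -1; 6 × (-1) = -6. With overall charge -3, Ti is in the +3 oxidation state.
Ti sits in group 4; removing 3 electrons leaves Ti³⁺ with 4 − 3 = 1 d electrons.
Configuration: t2g^1 e_g^0 → 1 unpaired electron.
μ(spin-only) = √[1(1+2)] = √3 ≈ 1.73 Bohr magnetons.

1.73 Bohr magnetons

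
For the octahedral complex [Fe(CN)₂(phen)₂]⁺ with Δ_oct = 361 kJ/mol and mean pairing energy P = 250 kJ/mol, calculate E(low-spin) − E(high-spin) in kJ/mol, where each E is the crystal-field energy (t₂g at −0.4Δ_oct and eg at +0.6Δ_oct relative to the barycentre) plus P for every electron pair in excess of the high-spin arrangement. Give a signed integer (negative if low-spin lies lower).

-222

Ligand charges: 2×(-1) from CN⁻ and 2×(+0) from phen sum to -2; with overall charge +1, Fe is +3.
Group 8 minus oxidation state +3 gives a d⁵ configuration for Fe³⁺.
High-spin d⁵ fills as t₂g³ eg² with CFSE 3(−0.4) + 2(+0.6) = 0.0Δ_oct = 0 kJ/mol.
Low-spin: t₂g⁵ eg⁰, orbital CFSE = -2.0Δ_oct = -722 kJ/mol; plus 2 excess pairs × P = +500 kJ/mol; total -222 kJ/mol.
E(LS) − E(HS) = -222 − (0) = -222 kJ/mol.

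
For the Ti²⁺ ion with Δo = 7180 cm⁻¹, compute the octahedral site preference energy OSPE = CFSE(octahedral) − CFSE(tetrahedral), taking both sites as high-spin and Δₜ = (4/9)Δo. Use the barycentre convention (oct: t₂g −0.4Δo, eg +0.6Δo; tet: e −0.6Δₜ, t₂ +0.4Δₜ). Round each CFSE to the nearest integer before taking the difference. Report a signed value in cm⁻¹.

-1915

Ti sits in group 4; removing 2 electrons leaves Ti²⁺ with 4 − 2 = 2 d electrons.
Octahedral high-spin t₂g² eg⁰: CFSE = -0.8 × 7180 = -5744 cm⁻¹.
Tetrahedral e² t₂⁰ gives -1.2Δₜ = -1.2 × (4/9) × 7180 = -3829 cm⁻¹.
OSPE = -5744 − (-3829) = -1915 cm⁻¹.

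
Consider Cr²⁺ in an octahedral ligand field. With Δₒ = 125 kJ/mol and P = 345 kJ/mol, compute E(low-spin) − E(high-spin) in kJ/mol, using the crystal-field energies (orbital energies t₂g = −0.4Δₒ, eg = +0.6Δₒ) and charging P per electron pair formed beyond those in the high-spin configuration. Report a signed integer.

Cr is in group 6, so Cr²⁺ is d⁴ (6 − 2 = 4).
In the high-spin limit (t₂g³ eg¹) the orbital term is -0.6Δₒ = -75 kJ/mol, with no excess pairing.
Low-spin t₂g⁴ eg⁰ gives -1.6Δₒ = -200 kJ/mol, but forming 1 extra pair costs 1P = 345 kJ/mol, so E(LS) = -200 + 345 = 145 kJ/mol.
The difference is 145 − (-75) = 220 kJ/mol, so high-spin lies lower.

220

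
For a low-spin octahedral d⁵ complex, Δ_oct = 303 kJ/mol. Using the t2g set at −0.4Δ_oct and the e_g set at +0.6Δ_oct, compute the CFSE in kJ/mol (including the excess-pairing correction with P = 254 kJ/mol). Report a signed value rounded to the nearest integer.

-98

Configuration: t2g^5 e_g^0.
Orbital CFSE = 5(-0.4) + 0(0.6) = -2.0Δ_oct = -2.0 × 303 = -606 kJ/mol.
High-spin d⁵ would be t2g^3 e_g^2 with 0 pairs; low-spin has 2, so 2 excess pairs cost +2P = +508 kJ/mol.
Net CFSE = -606 + 508 = -98 kJ/mol.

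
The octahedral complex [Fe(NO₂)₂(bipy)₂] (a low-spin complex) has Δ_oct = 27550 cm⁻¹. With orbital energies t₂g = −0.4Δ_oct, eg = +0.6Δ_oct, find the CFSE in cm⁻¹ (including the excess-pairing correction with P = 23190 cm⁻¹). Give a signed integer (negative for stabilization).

Ligand charges: 2×(-1) from NO₂⁻ and 2×(+0) from bipy sum to -2; with overall charge +0, Fe is +2.
Fe is in group 8, so Fe²⁺ is d⁶ (8 − 2 = 6).
Configuration: t₂g⁶ eg⁰.
Orbital CFSE = 6(-0.4) + 0(0.6) = -2.4Δ_oct = -2.4 × 27550 = -66120 cm⁻¹.
High-spin d⁶ would be t₂g⁴ eg² with 1 pair; low-spin has 3, so 2 excess pairs cost +2P = +46380 cm⁻¹.
Combining: -66120 + 46380 = -19740 cm⁻¹.

-19740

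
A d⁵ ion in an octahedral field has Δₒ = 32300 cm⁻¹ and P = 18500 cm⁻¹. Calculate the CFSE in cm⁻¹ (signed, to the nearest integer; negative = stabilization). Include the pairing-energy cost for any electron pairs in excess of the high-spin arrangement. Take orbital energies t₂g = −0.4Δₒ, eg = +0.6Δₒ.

Δₒ > P, so pairing is preferred: the ground state is low-spin.
Configuration: t₂g⁵ eg⁰.
Orbital CFSE = -2.0Δₒ = -2.0 × 32300 = -64600 cm⁻¹.
Excess pairs vs high-spin: 2 − 0 = 2; pairing cost = +37000 cm⁻¹.
Net CFSE = -64600 + 37000 = -27600 cm⁻¹.

-27600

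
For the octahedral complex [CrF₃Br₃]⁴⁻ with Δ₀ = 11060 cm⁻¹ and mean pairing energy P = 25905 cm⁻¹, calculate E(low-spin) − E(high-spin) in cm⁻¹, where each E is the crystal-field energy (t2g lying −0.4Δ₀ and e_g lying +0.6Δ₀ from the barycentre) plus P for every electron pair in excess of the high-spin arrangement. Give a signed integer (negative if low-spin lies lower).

Ligand charges: 3×(-1) from F⁻ and 3×(-1) from Br⁻ sum to -6; with overall charge -4, Cr is +2.
Cr²⁺: group 6, so d-count = 6 − 2 = 4.
High-spin d⁴ fills as t2g^3 e_g^1 with CFSE 3(−0.4) + 1(+0.6) = -0.6Δ₀ = -6636 cm⁻¹.
Low-spin: t2g^4 e_g^0, orbital CFSE = -1.6Δ₀ = -17696 cm⁻¹; plus 1 excess pair × P = +25905 cm⁻¹; total 8209 cm⁻¹.
E(LS) − E(HS) = 8209 − (-6636) = 14845 cm⁻¹.

14845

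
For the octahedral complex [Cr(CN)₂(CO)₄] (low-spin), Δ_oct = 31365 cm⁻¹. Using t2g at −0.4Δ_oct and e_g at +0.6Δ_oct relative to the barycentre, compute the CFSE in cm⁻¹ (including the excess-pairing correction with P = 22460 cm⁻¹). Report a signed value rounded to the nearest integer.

Ligand charges: 2×(-1) from CN⁻ and 4×(+0) from CO sum to -2; with overall charge +0, Cr is +2.
Cr²⁺: group 6, so d-count = 6 − 2 = 4.
The d⁴ electrons fill as t2g^4 e_g^0.
Orbital CFSE = 4(-0.4) + 0(0.6) = -1.6Δ_oct = -1.6 × 31365 = -50184 cm⁻¹.
Relative to high-spin t2g^3 e_g^1 (0 paired), the low-spin configuration has 1 additional pair, contributing +1 × 22460 = +22460 cm⁻¹.
Net CFSE = -50184 + 22460 = -27724 cm⁻¹.

-27724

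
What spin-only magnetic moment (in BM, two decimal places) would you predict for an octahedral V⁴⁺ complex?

1.73 BM

Group 5 minus oxidation state +4 gives a d¹ configuration for V⁴⁺.
Configuration: t2g^1 e_g^0 → 1 unpaired electron.
μ(spin-only) = √[1(1+2)] = √3 ≈ 1.73 BM.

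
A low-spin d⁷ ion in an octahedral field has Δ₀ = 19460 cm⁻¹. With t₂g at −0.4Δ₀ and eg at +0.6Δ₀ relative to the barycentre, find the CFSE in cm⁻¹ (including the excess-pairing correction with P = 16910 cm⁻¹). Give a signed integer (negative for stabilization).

-18118

Configuration: t₂g⁶ eg¹.
Orbital CFSE = 6(-0.4) + 1(0.6) = -1.8Δ₀ = -1.8 × 19460 = -35028 cm⁻¹.
Relative to high-spin t₂g⁵ eg² (2 paired), the low-spin configuration has 1 additional pair, contributing +1 × 16910 = +16910 cm⁻¹.
Overall CFSE = -35028 + 16910 = -18118 cm⁻¹.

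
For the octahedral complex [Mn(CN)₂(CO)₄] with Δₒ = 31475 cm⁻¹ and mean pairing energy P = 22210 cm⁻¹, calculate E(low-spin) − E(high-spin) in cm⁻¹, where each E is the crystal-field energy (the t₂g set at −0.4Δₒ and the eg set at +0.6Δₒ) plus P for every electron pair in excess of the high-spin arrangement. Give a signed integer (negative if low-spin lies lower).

-18530

Ligand charges: 2×(-1) from CN⁻ and 4×(+0) from CO sum to -2; with overall charge +0, Mn is +2.
Group 7 minus oxidation state +2 gives a d⁵ configuration for Mn²⁺.
High-spin d⁵ fills as t₂g³ eg² with CFSE 3(−0.4) + 2(+0.6) = 0.0Δₒ = 0 cm⁻¹.
For low-spin the configuration is t₂g⁵ eg⁰: orbital energy -2.0 × 31475 = -62950 cm⁻¹, and 2 additional pairs relative to high-spin add 44420 cm⁻¹, giving -18530 cm⁻¹.
Thus E(LS) − E(HS) = -18530 cm⁻¹.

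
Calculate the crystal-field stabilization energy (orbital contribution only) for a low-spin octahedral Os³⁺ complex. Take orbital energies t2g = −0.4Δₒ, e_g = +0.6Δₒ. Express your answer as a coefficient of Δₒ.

-2.0 Δₒ

Os³⁺: group 8, so d-count = 8 − 3 = 5.
Configuration: t2g^5 e_g^0.
CFSE = 5(-0.4Δₒ) + 0(0.6Δₒ) = -2.0Δₒ + 0.0Δₒ = -2.0Δₒ.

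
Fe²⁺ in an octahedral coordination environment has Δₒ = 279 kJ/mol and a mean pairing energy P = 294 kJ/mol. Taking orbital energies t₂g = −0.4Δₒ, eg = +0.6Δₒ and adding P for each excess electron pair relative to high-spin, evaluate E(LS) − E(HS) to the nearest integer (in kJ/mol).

30

Fe is in group 8, so Fe²⁺ is d⁶ (8 − 2 = 6).
In the high-spin limit (t₂g⁴ eg²) the orbital term is -0.4Δₒ = -112 kJ/mol, with no excess pairing.
Low-spin: t₂g⁶ eg⁰, orbital CFSE = -2.4Δₒ = -670 kJ/mol; plus 2 excess pairs × P = +588 kJ/mol; total -82 kJ/mol.
E(LS) − E(HS) = -82 − (-112) = 30 kJ/mol.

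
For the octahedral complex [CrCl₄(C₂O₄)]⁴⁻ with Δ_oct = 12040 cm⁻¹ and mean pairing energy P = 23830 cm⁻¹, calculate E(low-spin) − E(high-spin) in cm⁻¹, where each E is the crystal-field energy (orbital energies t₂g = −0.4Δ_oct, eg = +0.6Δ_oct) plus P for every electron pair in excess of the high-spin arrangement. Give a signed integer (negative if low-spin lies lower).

11790

Ligand charges: 4×(-1) from Cl⁻ and 1×(-2) from C₂O₄²⁻ sum to -6; with overall charge -4, Cr is +2.
Group 6 minus oxidation state +2 gives a d⁴ configuration for Cr²⁺.
High-spin d⁴ fills as t₂g³ eg¹ with CFSE 3(−0.4) + 1(+0.6) = -0.6Δ_oct = -7224 cm⁻¹.
Low-spin: t₂g⁴ eg⁰, orbital CFSE = -1.6Δ_oct = -19264 cm⁻¹; plus 1 excess pair × P = +23830 cm⁻¹; total 4566 cm⁻¹.
E(LS) − E(HS) = 4566 − (-7224) = 11790 cm⁻¹.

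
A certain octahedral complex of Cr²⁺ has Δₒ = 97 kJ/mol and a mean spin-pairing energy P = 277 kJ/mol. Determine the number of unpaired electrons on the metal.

Cr is in group 6, so Cr²⁺ is d⁴ (6 − 2 = 4).
Here Δₒ < P (97 < 277), so the high-spin state is favoured.
Configuration: t₂g³ eg¹.
Unpaired electrons: 4.

4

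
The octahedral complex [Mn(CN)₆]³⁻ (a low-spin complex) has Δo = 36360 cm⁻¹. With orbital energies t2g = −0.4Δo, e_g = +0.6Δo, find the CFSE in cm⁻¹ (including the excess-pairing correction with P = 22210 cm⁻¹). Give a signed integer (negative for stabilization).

Each CN⁻ contributes -1; 6 × (-1) = -6. With overall charge -3, Mn is in the +3 oxidation state.
Mn sits in group 7; removing 3 electrons leaves Mn³⁺ with 7 − 3 = 4 d electrons.
Electron filling gives t2g^4 e_g^0.
CFSE(orbital) = 4×(-0.4Δo) + 0×(0.6Δo) = -1.6Δo; with Δo = 36360 cm⁻¹ that is -58176 cm⁻¹.
High-spin d⁴ would be t2g^3 e_g^1 with 0 pairs; low-spin has 1, so 1 excess pair costs +1P = +22210 cm⁻¹.
Combining: -58176 + 22210 = -35966 cm⁻¹.

-35966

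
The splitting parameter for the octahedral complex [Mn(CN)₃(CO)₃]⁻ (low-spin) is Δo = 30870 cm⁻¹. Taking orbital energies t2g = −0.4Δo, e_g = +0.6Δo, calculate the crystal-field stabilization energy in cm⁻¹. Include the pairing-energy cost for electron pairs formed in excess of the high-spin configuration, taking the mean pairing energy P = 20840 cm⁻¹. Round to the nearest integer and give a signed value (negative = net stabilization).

-20060

Ligand charges: 3×(-1) from CN⁻ and 3×(+0) from CO sum to -3; with overall charge -1, Mn is +2.
Group 7 minus oxidation state +2 gives a d⁵ configuration for Mn²⁺.
Electron filling gives t2g^5 e_g^0.
Orbital CFSE = 5(-0.4) + 0(0.6) = -2.0Δo = -2.0 × 30870 = -61740 cm⁻¹.
High-spin d⁵ would be t2g^3 e_g^2 with 0 pairs; low-spin has 2, so 2 excess pairs cost +2P = +41680 cm⁻¹.
Net CFSE = -61740 + 41680 = -20060 cm⁻¹.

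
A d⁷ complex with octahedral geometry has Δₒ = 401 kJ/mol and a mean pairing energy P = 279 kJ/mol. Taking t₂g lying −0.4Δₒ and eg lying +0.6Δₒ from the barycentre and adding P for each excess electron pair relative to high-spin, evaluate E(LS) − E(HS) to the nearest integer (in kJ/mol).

In the high-spin limit (t₂g⁵ eg²) the orbital term is -0.8Δₒ = -321 kJ/mol, with no excess pairing.
Low-spin: t₂g⁶ eg¹, orbital CFSE = -1.8Δₒ = -722 kJ/mol; plus 1 excess pair × P = +279 kJ/mol; total -443 kJ/mol.
Thus E(LS) − E(HS) = -122 kJ/mol.

-122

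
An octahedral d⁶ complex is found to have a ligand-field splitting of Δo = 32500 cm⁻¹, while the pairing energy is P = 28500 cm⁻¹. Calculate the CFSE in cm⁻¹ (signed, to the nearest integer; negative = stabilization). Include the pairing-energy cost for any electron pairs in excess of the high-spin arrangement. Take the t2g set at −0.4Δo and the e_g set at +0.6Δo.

-21000

Δo > P, so pairing is preferred: the ground state is low-spin.
That gives t2g^6 e_g^0.
Orbital CFSE = -2.4Δo = -2.4 × 32500 = -78000 cm⁻¹.
Excess pairs vs high-spin: 3 − 1 = 2; pairing cost = +57000 cm⁻¹.
Net CFSE = -78000 + 57000 = -21000 cm⁻¹.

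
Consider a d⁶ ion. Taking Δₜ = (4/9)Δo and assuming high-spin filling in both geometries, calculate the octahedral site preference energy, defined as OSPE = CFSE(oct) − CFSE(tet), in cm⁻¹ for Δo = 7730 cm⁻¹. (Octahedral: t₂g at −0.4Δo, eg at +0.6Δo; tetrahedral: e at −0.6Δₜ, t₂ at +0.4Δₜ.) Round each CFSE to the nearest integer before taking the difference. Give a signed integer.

Octahedral (high-spin): t₂g⁴ eg², CFSE = 4(−0.4) + 2(+0.6) = -0.4Δo = -0.4 × 7730 = -3092 cm⁻¹.
In a tetrahedral site the filling is e³ t₂³: CFSE(tet) = -0.6Δₜ = -0.6 × (4/9)(7730) = -2061 cm⁻¹.
Subtracting, OSPE = -3092 − (-2061) = -1031 cm⁻¹.

-1031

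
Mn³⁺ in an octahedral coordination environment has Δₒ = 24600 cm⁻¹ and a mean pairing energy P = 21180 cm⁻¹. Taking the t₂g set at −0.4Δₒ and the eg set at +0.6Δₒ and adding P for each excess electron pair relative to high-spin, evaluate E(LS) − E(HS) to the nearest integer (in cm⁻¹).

-3420

Mn sits in group 7; removing 3 electrons leaves Mn³⁺ with 7 − 3 = 4 d electrons.
In the high-spin limit (t₂g³ eg¹) the orbital term is -0.6Δₒ = -14760 cm⁻¹, with no excess pairing.
Low-spin t₂g⁴ eg⁰ gives -1.6Δₒ = -39360 cm⁻¹, but forming 1 extra pair costs 1P = 21180 cm⁻¹, so E(LS) = -39360 + 21180 = -18180 cm⁻¹.
E(LS) − E(HS) = -18180 − (-14760) = -3420 cm⁻¹.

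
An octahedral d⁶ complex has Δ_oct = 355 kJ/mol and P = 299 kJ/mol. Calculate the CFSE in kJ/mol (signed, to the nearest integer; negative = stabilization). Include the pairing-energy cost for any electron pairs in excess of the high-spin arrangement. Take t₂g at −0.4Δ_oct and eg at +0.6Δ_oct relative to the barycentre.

Since Δ_oct = 355 kJ/mol > P = 299 kJ/mol, the complex adopts the low-spin configuration.
Configuration: t₂g⁶ eg⁰.
Orbital CFSE = -2.4Δ_oct = -2.4 × 355 = -852 kJ/mol.
Excess pairs vs high-spin: 3 − 1 = 2; pairing cost = +598 kJ/mol.
Net CFSE = -852 + 598 = -254 kJ/mol.

-254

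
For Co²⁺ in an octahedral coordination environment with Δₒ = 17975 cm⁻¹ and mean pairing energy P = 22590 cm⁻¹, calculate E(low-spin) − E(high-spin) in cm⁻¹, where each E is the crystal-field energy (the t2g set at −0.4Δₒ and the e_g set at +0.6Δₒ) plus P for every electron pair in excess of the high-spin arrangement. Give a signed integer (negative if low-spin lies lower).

Co sits in group 9; removing 2 electrons leaves Co²⁺ with 9 − 2 = 7 d electrons.
In the high-spin limit (t2g^5 e_g^2) the orbital term is -0.8Δₒ = -14380 cm⁻¹, with no excess pairing.
For low-spin the configuration is t2g^6 e_g^1: orbital energy -1.8 × 17975 = -32355 cm⁻¹, and 1 additional pair relative to high-spin adds 22590 cm⁻¹, giving -9765 cm⁻¹.
The difference is -9765 − (-14380) = 4615 cm⁻¹, so high-spin lies lower.

4615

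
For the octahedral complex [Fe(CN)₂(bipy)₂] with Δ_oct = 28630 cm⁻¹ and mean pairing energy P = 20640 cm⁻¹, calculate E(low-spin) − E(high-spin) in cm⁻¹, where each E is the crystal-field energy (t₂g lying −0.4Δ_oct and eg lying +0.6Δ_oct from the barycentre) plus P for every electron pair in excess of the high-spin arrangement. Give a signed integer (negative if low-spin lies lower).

-15980

Ligand charges: 2×(-1) from CN⁻ and 2×(+0) from bipy sum to -2; with overall charge +0, Fe is +2.
Fe sits in group 8; removing 2 electrons leaves Fe²⁺ with 8 − 2 = 6 d electrons.
In the high-spin limit (t₂g⁴ eg²) the orbital term is -0.4Δ_oct = -11452 cm⁻¹, with no excess pairing.
Low-spin t₂g⁶ eg⁰ gives -2.4Δ_oct = -68712 cm⁻¹, but forming 2 extra pairs costs 2P = 41280 cm⁻¹, so E(LS) = -68712 + 41280 = -27432 cm⁻¹.
The difference is -27432 − (-11452) = -15980 cm⁻¹, so low-spin lies lower.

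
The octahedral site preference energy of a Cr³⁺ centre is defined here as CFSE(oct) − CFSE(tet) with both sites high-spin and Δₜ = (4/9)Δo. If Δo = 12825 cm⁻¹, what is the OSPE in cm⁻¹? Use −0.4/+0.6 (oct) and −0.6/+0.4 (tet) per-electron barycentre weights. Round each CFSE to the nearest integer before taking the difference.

Group 6 minus oxidation state +3 gives a d³ configuration for Cr³⁺.
In an octahedral site d³ (HS) is t₂g³ eg⁰, giving CFSE(oct) = -1.2Δo = -15390 cm⁻¹.
Tetrahedral: e² t₂¹, CFSE = 2(−0.6) + 1(+0.4) = -0.8Δₜ = -0.8 × (4/9) × 12825 = -4560 cm⁻¹.
Subtracting, OSPE = -15390 − (-4560) = -10830 cm⁻¹.

-10830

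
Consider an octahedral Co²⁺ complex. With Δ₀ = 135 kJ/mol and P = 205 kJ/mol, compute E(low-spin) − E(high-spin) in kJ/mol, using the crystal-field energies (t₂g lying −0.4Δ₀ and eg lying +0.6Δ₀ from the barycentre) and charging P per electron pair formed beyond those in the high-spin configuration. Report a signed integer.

70

Co is in group 9, so Co²⁺ is d⁷ (9 − 2 = 7).
In the high-spin limit (t₂g⁵ eg²) the orbital term is -0.8Δ₀ = -108 kJ/mol, with no excess pairing.
Low-spin t₂g⁶ eg¹ gives -1.8Δ₀ = -243 kJ/mol, but forming 1 extra pair costs 1P = 205 kJ/mol, so E(LS) = -243 + 205 = -38 kJ/mol.
Thus E(LS) − E(HS) = 70 kJ/mol.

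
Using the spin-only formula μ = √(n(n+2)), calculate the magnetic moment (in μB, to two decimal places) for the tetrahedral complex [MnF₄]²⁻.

Each F⁻ contributes -1; 4 × (-1) = -4. With overall charge -2, Mn is in the +2 oxidation state.
Group 7 minus oxidation state +2 gives a d⁵ configuration for Mn²⁺.
With tetrahedral geometry the complex is necessarily high-spin.
Configuration: e^2 t2^3 → 5 unpaired electrons.
μ(spin-only) = √[5(5+2)] = √35 ≈ 5.92 μB.

5.92 μB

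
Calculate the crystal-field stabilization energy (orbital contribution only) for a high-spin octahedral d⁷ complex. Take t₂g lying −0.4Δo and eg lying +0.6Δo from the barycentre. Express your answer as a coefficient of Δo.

-0.8 Δo

Configuration: t₂g⁵ eg².
CFSE = 5(-0.4Δo) + 2(0.6Δo) = -2.0Δo + 1.2Δo = -0.8Δo.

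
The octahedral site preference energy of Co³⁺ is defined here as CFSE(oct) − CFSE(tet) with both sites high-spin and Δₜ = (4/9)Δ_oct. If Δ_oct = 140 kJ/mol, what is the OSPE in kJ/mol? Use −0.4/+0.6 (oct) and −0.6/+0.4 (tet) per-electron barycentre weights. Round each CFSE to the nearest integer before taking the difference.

-19

Co³⁺: group 9, so d-count = 9 − 3 = 6.
Octahedral high-spin t₂g⁴ eg²: CFSE = -0.4 × 140 = -56 kJ/mol.
In a tetrahedral site the filling is e³ t₂³: CFSE(tet) = -0.6Δₜ = -0.6 × (4/9)(140) = -37 kJ/mol.
OSPE = CFSE(oct) − CFSE(tet) = -56 − (-37) = -19 kJ/mol.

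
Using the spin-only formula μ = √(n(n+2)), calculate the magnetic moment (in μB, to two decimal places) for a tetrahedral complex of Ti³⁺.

Ti sits in group 4; removing 3 electrons leaves Ti³⁺ with 4 − 3 = 1 d electrons.
Tetrahedral splitting is small, so the complex is high-spin.
Configuration: e^1 t2^0 → 1 unpaired electron.
μ(spin-only) = √[1(1+2)] = √3 ≈ 1.73 μB.

1.73 μB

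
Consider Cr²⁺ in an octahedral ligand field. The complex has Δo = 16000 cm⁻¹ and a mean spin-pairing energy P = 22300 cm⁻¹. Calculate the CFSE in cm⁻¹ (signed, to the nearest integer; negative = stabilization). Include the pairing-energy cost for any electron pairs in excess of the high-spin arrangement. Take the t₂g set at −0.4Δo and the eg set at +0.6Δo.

Group 6 minus oxidation state +2 gives a d⁴ configuration for Cr²⁺.
Since Δo = 16000 cm⁻¹ < P = 22300 cm⁻¹, the complex adopts the high-spin configuration.
Filling d⁴ accordingly: t₂g³ eg¹.
Orbital CFSE = -0.6Δo = -0.6 × 16000 = -9600 cm⁻¹.
High-spin has no excess pairs, so no pairing correction applies.

-9600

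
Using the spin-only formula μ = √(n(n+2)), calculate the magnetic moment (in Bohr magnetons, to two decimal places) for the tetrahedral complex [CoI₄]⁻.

4.90 Bohr magnetons

Each I⁻ contributes -1; 4 × (-1) = -4. With overall charge -1, Co is in the +3 oxidation state.
Co is in group 9, so Co³⁺ is d⁶ (9 − 3 = 6).
Tetrahedral splitting is small, so the complex is high-spin.
Configuration: e³ t₂³ → 4 unpaired electrons.
μ(spin-only) = √[4(4+2)] = √24 ≈ 4.90 Bohr magnetons.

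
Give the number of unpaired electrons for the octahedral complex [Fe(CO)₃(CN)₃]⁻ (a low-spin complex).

Ligand charges: 3×(+0) from CO and 3×(-1) from CN⁻ sum to -3; with overall charge -1, Fe is +2.
Group 8 minus oxidation state +2 gives a d⁶ configuration for Fe²⁺.
Configuration: t₂g⁶ eg⁰, giving 0 unpaired electrons.

0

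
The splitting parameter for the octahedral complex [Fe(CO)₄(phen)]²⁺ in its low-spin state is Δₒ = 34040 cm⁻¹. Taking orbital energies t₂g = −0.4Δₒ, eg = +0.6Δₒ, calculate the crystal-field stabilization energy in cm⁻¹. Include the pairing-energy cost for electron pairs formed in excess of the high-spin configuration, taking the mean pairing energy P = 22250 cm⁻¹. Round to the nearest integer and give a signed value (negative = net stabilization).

-37196

Ligand charges: 4×(+0) from CO and 1×(+0) from phen sum to +0; with overall charge +2, Fe is +2.
Fe is in group 8, so Fe²⁺ is d⁶ (8 − 2 = 6).
Electron filling gives t₂g⁶ eg⁰.
CFSE(orbital) = 6×(-0.4Δₒ) + 0×(0.6Δₒ) = -2.4Δₒ; with Δₒ = 34040 cm⁻¹ that is -81696 cm⁻¹.
High-spin d⁶ would be t₂g⁴ eg² with 1 pair; low-spin has 3, so 2 excess pairs cost +2P = +44500 cm⁻¹.
Combining: -81696 + 44500 = -37196 cm⁻¹.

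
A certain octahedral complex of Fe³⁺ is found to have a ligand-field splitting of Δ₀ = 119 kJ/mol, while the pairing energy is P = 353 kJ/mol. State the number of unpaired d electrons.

Fe sits in group 8; removing 3 electrons leaves Fe³⁺ with 8 − 3 = 5 d electrons.
With Δ₀ < P the complex is high-spin.
That gives t2g^3 e_g^2.
Unpaired electrons: 5.

5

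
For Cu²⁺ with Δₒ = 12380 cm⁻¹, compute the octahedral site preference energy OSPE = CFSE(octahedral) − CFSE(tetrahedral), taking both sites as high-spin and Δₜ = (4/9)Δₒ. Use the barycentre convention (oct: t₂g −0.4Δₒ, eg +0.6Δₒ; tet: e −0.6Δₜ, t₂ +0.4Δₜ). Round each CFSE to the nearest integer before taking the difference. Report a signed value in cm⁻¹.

-5227

Cu is in group 11, so Cu²⁺ is d⁹ (11 − 2 = 9).
Octahedral (high-spin): t₂g⁶ eg³, CFSE = 6(−0.4) + 3(+0.6) = -0.6Δₒ = -0.6 × 12380 = -7428 cm⁻¹.
In a tetrahedral site the filling is e⁴ t₂⁵: CFSE(tet) = -0.4Δₜ = -0.4 × (4/9)(12380) = -2201 cm⁻¹.
Subtracting, OSPE = -7428 − (-2201) = -5227 cm⁻¹.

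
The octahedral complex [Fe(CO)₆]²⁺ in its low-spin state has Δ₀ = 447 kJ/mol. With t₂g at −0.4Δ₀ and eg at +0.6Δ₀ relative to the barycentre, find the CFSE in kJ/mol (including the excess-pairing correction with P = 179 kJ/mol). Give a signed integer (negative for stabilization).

CO is neutral, so the +2 overall charge sits on Fe: oxidation state +2.
Fe sits in group 8; removing 2 electrons leaves Fe²⁺ with 8 − 2 = 6 d electrons.
The d⁶ electrons fill as t₂g⁶ eg⁰.
Orbital CFSE = 6(-0.4) + 0(0.6) = -2.4Δ₀ = -2.4 × 447 = -1073 kJ/mol.
Relative to high-spin t₂g⁴ eg² (1 paired), the low-spin configuration has 2 additional pairs, contributing +2 × 179 = +358 kJ/mol.
Combining: -1073 + 358 = -715 kJ/mol.

-715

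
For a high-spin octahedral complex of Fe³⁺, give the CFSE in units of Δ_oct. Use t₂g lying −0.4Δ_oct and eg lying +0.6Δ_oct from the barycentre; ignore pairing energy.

Fe is in group 8, so Fe³⁺ is d⁵ (8 − 3 = 5).
Configuration: t₂g³ eg².
CFSE = 3(-0.4Δ_oct) + 2(0.6Δ_oct) = -1.2Δ_oct + 1.2Δ_oct = 0.0Δ_oct.

0.0 Δ_oct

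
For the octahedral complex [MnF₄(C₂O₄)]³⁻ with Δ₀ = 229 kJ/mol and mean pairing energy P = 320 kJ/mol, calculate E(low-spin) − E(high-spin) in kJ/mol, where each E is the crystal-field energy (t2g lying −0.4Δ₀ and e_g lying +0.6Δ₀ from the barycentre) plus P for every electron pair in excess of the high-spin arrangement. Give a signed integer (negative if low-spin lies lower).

91

Ligand charges: 4×(-1) from F⁻ and 1×(-2) from C₂O₄²⁻ sum to -6; with overall charge -3, Mn is +3.
Mn is in group 7, so Mn³⁺ is d⁴ (7 − 3 = 4).
In the high-spin limit (t2g^3 e_g^1) the orbital term is -0.6Δ₀ = -137 kJ/mol, with no excess pairing.
Low-spin t2g^4 e_g^0 gives -1.6Δ₀ = -366 kJ/mol, but forming 1 extra pair costs 1P = 320 kJ/mol, so E(LS) = -366 + 320 = -46 kJ/mol.
Thus E(LS) − E(HS) = 91 kJ/mol.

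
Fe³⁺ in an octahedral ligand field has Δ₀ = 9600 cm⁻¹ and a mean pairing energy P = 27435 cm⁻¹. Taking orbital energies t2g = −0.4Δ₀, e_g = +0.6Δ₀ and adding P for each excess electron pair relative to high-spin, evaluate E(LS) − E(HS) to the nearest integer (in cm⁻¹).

35670

Group 8 minus oxidation state +3 gives a d⁵ configuration for Fe³⁺.
High-spin d⁵ fills as t2g^3 e_g^2 with CFSE 3(−0.4) + 2(+0.6) = 0.0Δ₀ = 0 cm⁻¹.
For low-spin the configuration is t2g^5 e_g^0: orbital energy -2.0 × 9600 = -19200 cm⁻¹, and 2 additional pairs relative to high-spin add 54870 cm⁻¹, giving 35670 cm⁻¹.
The difference is 35670 − (0) = 35670 cm⁻¹, so high-spin lies lower.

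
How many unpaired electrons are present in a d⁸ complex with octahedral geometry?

2

For octahedral d⁸ the high- and low-spin configurations coincide.
Configuration: t₂g⁶ eg², giving 2 unpaired electrons.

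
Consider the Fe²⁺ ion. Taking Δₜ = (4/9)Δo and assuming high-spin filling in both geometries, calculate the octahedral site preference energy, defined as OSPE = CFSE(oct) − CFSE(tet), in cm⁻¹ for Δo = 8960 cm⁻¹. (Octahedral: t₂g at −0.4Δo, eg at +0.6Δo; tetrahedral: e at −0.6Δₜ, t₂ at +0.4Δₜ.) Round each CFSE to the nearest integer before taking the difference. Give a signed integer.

-1195

Fe²⁺: group 8, so d-count = 8 − 2 = 6.
Octahedral high-spin t₂g⁴ eg²: CFSE = -0.4 × 8960 = -3584 cm⁻¹.
Tetrahedral e³ t₂³ gives -0.6Δₜ = -0.6 × (4/9) × 8960 = -2389 cm⁻¹.
OSPE = CFSE(oct) − CFSE(tet) = -3584 − (-2389) = -1195 cm⁻¹.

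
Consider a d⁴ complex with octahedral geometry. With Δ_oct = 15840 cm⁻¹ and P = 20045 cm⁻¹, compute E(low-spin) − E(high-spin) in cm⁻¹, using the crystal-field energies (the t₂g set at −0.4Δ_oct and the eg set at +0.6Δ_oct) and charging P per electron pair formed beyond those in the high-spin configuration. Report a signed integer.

In the high-spin limit (t₂g³ eg¹) the orbital term is -0.6Δ_oct = -9504 cm⁻¹, with no excess pairing.
Low-spin: t₂g⁴ eg⁰, orbital CFSE = -1.6Δ_oct = -25344 cm⁻¹; plus 1 excess pair × P = +20045 cm⁻¹; total -5299 cm⁻¹.
E(LS) − E(HS) = -5299 − (-9504) = 4205 cm⁻¹.

4205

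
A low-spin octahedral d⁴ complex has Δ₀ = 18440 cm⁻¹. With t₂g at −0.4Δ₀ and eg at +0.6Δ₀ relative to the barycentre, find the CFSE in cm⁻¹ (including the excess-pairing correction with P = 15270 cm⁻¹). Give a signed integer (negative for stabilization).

-14234

Configuration: t₂g⁴ eg⁰.
Orbital CFSE = 4(-0.4) + 0(0.6) = -1.6Δ₀ = -1.6 × 18440 = -29504 cm⁻¹.
High-spin d⁴ would be t₂g³ eg¹ with 0 pairs; low-spin has 1, so 1 excess pair costs +1P = +15270 cm⁻¹.
Overall CFSE = -29504 + 15270 = -14234 cm⁻¹.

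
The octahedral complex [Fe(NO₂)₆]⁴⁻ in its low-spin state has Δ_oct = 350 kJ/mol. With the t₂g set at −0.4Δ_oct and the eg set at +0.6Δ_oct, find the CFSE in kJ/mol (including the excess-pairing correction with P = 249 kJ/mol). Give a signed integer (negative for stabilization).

-342

Each NO₂⁻ contributes -1; 6 × (-1) = -6. With overall charge -4, Fe is in the +2 oxidation state.
Fe is in group 8, so Fe²⁺ is d⁶ (8 − 2 = 6).
Electron filling gives t₂g⁶ eg⁰.
Orbital CFSE = 6(-0.4) + 0(0.6) = -2.4Δ_oct = -2.4 × 350 = -840 kJ/mol.
Pairing penalty: 3 pairs vs 1 in the high-spin reference → 2 extra × P = 498 kJ/mol.
Combining: -840 + 498 = -342 kJ/mol.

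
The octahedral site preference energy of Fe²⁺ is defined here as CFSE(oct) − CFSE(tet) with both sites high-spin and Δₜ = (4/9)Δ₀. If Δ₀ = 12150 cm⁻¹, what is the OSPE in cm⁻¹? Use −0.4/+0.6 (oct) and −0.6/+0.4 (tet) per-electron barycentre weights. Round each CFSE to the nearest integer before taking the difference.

-1620

Fe²⁺: group 8, so d-count = 8 − 2 = 6.
Octahedral (high-spin): t2g^4 e_g^2, CFSE = 4(−0.4) + 2(+0.6) = -0.4Δ₀ = -0.4 × 12150 = -4860 cm⁻¹.
In a tetrahedral site the filling is e^3 t2^3: CFSE(tet) = -0.6Δₜ = -0.6 × (4/9)(12150) = -3240 cm⁻¹.
OSPE = CFSE(oct) − CFSE(tet) = -4860 − (-3240) = -1620 cm⁻¹.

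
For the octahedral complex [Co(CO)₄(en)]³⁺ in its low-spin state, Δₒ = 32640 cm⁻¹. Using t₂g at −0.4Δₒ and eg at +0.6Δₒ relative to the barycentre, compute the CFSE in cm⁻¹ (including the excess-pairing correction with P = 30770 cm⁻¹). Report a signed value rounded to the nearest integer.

Ligand charges: 4×(+0) from CO and 1×(+0) from en sum to +0; with overall charge +3, Co is +3.
Co³⁺: group 9, so d-count = 9 − 3 = 6.
The d⁶ electrons fill as t₂g⁶ eg⁰.
CFSE(orbital) = 6×(-0.4Δₒ) + 0×(0.6Δₒ) = -2.4Δₒ; with Δₒ = 32640 cm⁻¹ that is -78336 cm⁻¹.
Pairing penalty: 3 pairs vs 1 in the high-spin reference → 2 extra × P = 61540 cm⁻¹.
Overall CFSE = -78336 + 61540 = -16796 cm⁻¹.

-16796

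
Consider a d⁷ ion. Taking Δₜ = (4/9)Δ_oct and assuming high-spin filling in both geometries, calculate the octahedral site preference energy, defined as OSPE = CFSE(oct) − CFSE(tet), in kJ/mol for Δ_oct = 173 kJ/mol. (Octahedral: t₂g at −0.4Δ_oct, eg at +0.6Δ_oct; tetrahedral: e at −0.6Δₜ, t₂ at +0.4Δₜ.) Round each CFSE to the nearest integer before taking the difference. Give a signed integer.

Octahedral (high-spin): t₂g⁵ eg², CFSE = 5(−0.4) + 2(+0.6) = -0.8Δ_oct = -0.8 × 173 = -138 kJ/mol.
Tetrahedral: e⁴ t₂³, CFSE = 4(−0.6) + 3(+0.4) = -1.2Δₜ = -1.2 × (4/9) × 173 = -92 kJ/mol.
OSPE = CFSE(oct) − CFSE(tet) = -138 − (-92) = -46 kJ/mol.

-46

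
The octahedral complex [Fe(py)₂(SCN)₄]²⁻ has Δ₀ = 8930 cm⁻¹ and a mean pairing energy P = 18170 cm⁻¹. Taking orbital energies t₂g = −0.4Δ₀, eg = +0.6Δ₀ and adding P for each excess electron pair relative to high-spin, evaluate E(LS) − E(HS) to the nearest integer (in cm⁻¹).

18480

Ligand charges: 2×(+0) from py and 4×(-1) from SCN⁻ sum to -4; with overall charge -2, Fe is +2.
Group 8 minus oxidation state +2 gives a d⁶ configuration for Fe²⁺.
High-spin: t₂g⁴ eg², CFSE = -0.4Δ₀ = -3572 cm⁻¹.
Low-spin t₂g⁶ eg⁰ gives -2.4Δ₀ = -21432 cm⁻¹, but forming 2 extra pairs costs 2P = 36340 cm⁻¹, so E(LS) = -21432 + 36340 = 14908 cm⁻¹.
E(LS) − E(HS) = 14908 − (-3572) = 18480 cm⁻¹.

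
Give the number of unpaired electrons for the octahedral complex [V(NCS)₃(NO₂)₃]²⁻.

Ligand charges: 3×(-1) from NCS⁻ and 3×(-1) from NO₂⁻ sum to -6; with overall charge -2, V is +4.
V⁴⁺: group 5, so d-count = 5 − 4 = 1.
Configuration: t₂g¹ eg⁰, giving 1 unpaired electron.

1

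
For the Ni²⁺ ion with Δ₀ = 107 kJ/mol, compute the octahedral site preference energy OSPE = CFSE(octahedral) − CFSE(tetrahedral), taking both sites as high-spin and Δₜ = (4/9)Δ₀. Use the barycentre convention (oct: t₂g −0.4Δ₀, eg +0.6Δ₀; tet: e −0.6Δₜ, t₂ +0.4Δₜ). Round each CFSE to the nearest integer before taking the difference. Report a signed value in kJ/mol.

Ni²⁺: group 10, so d-count = 10 − 2 = 8.
Octahedral (high-spin): t2g^6 e_g^2, CFSE = 6(−0.4) + 2(+0.6) = -1.2Δ₀ = -1.2 × 107 = -128 kJ/mol.
In a tetrahedral site the filling is e^4 t2^4: CFSE(tet) = -0.8Δₜ = -0.8 × (4/9)(107) = -38 kJ/mol.
OSPE = CFSE(oct) − CFSE(tet) = -128 − (-38) = -90 kJ/mol.

-90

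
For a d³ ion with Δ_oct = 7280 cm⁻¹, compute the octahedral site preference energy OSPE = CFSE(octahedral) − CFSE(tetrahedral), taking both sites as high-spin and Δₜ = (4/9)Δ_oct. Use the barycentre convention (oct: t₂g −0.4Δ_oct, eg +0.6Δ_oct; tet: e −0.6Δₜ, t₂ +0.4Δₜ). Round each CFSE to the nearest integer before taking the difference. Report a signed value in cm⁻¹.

-6148

In an octahedral site d³ (HS) is t₂g³ eg⁰, giving CFSE(oct) = -1.2Δ_oct = -8736 cm⁻¹.
Tetrahedral e² t₂¹ gives -0.8Δₜ = -0.8 × (4/9) × 7280 = -2588 cm⁻¹.
OSPE = -8736 − (-2588) = -6148 cm⁻¹.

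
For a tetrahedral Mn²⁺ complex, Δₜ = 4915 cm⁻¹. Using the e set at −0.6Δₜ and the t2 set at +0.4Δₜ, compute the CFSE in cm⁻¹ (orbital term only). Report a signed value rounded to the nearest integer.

Mn²⁺: group 7, so d-count = 7 − 2 = 5.
With tetrahedral geometry the complex is necessarily high-spin.
Electron filling gives e^2 t2^3.
CFSE(orbital) = 2×(-0.6Δₜ) + 3×(0.4Δₜ) = 0.0Δₜ; with Δₜ = 4915 cm⁻¹ that is 0 cm⁻¹.

0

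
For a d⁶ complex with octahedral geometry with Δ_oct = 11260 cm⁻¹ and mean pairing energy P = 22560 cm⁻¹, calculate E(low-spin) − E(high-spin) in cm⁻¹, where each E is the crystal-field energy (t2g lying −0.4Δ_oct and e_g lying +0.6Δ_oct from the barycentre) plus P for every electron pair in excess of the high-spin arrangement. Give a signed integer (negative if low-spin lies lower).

High-spin d⁶ fills as t2g^4 e_g^2 with CFSE 4(−0.4) + 2(+0.6) = -0.4Δ_oct = -4504 cm⁻¹.
Low-spin: t2g^6 e_g^0, orbital CFSE = -2.4Δ_oct = -27024 cm⁻¹; plus 2 excess pairs × P = +45120 cm⁻¹; total 18096 cm⁻¹.
Thus E(LS) − E(HS) = 22600 cm⁻¹.

22600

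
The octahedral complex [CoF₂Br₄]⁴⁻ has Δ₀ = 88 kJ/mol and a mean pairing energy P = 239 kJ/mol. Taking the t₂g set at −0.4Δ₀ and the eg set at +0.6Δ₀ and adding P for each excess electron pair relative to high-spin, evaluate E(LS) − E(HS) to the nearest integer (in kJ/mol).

151

Ligand charges: 2×(-1) from F⁻ and 4×(-1) from Br⁻ sum to -6; with overall charge -4, Co is +2.
Co is in group 9, so Co²⁺ is d⁷ (9 − 2 = 7).
In the high-spin limit (t₂g⁵ eg²) the orbital term is -0.8Δ₀ = -70 kJ/mol, with no excess pairing.
Low-spin t₂g⁶ eg¹ gives -1.8Δ₀ = -158 kJ/mol, but forming 1 extra pair costs 1P = 239 kJ/mol, so E(LS) = -158 + 239 = 81 kJ/mol.
The difference is 81 − (-70) = 151 kJ/mol, so high-spin lies lower.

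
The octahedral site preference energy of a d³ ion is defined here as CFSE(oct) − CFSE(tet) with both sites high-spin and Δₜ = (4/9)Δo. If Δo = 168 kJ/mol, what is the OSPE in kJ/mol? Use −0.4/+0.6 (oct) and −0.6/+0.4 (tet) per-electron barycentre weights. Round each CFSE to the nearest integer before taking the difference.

Octahedral (high-spin): t₂g³ eg⁰, CFSE = 3(−0.4) + 0(+0.6) = -1.2Δo = -1.2 × 168 = -202 kJ/mol.
Tetrahedral: e² t₂¹, CFSE = 2(−0.6) + 1(+0.4) = -0.8Δₜ = -0.8 × (4/9) × 168 = -60 kJ/mol.
OSPE = CFSE(oct) − CFSE(tet) = -202 − (-60) = -142 kJ/mol.

-142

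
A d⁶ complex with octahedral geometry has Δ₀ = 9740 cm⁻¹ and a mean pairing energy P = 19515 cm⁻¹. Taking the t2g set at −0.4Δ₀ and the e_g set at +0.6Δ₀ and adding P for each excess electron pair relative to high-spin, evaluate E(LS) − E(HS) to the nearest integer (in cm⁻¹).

In the high-spin limit (t2g^4 e_g^2) the orbital term is -0.4Δ₀ = -3896 cm⁻¹, with no excess pairing.
Low-spin t2g^6 e_g^0 gives -2.4Δ₀ = -23376 cm⁻¹, but forming 2 extra pairs costs 2P = 39030 cm⁻¹, so E(LS) = -23376 + 39030 = 15654 cm⁻¹.
The difference is 15654 − (-3896) = 19550 cm⁻¹, so high-spin lies lower.

19550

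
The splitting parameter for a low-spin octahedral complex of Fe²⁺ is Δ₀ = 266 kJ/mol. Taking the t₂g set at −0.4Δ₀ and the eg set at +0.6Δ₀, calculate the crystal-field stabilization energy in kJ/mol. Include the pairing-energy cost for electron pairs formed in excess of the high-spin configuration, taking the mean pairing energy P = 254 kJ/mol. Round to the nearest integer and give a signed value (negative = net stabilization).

Fe²⁺: group 8, so d-count = 8 − 2 = 6.
The d⁶ electrons fill as t₂g⁶ eg⁰.
Orbital CFSE = 6(-0.4) + 0(0.6) = -2.4Δ₀ = -2.4 × 266 = -638 kJ/mol.
Relative to high-spin t₂g⁴ eg² (1 paired), the low-spin configuration has 2 additional pairs, contributing +2 × 254 = +508 kJ/mol.
Overall CFSE = -638 + 508 = -130 kJ/mol.

-130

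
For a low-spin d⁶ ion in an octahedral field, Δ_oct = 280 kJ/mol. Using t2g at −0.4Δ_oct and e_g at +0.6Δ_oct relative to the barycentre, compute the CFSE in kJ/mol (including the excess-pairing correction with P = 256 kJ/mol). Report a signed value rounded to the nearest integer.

Configuration: t2g^6 e_g^0.
CFSE(orbital) = 6×(-0.4Δ_oct) + 0×(0.6Δ_oct) = -2.4Δ_oct; with Δ_oct = 280 kJ/mol that is -672 kJ/mol.
High-spin d⁶ would be t2g^4 e_g^2 with 1 pair; low-spin has 3, so 2 excess pairs cost +2P = +512 kJ/mol.
Overall CFSE = -672 + 512 = -160 kJ/mol.

-160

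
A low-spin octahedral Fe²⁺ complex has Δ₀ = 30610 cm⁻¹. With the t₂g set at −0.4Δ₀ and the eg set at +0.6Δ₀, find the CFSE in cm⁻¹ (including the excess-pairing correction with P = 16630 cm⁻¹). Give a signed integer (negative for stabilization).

-40204

Group 8 minus oxidation state +2 gives a d⁶ configuration for Fe²⁺.
Electron filling gives t₂g⁶ eg⁰.
Orbital CFSE = 6(-0.4) + 0(0.6) = -2.4Δ₀ = -2.4 × 30610 = -73464 cm⁻¹.
High-spin d⁶ would be t₂g⁴ eg² with 1 pair; low-spin has 3, so 2 excess pairs cost +2P = +33260 cm⁻¹.
Net CFSE = -73464 + 33260 = -40204 cm⁻¹.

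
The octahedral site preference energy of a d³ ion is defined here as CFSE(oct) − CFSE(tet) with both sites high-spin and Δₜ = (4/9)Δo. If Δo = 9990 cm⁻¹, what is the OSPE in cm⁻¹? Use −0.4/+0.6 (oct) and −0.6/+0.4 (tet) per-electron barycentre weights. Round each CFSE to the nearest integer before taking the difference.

-8436

In an octahedral site d³ (HS) is t2g^3 e_g^0, giving CFSE(oct) = -1.2Δo = -11988 cm⁻¹.
In a tetrahedral site the filling is e^2 t2^1: CFSE(tet) = -0.8Δₜ = -0.8 × (4/9)(9990) = -3552 cm⁻¹.
OSPE = CFSE(oct) − CFSE(tet) = -11988 − (-3552) = -8436 cm⁻¹.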